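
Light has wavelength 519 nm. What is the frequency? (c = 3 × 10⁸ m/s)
f = c/λ = 5.780 × 10¹⁴ Hz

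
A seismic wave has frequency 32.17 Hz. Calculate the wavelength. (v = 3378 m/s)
λ = v/f = 105 m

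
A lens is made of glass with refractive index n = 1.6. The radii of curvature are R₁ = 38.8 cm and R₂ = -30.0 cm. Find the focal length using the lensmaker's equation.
1/f = (n − 1)(1/R₁ − 1/R₂) → f = 28.2 cm (converging lens)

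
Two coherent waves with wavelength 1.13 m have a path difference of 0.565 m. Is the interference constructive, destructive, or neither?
destructive — path difference = 0.5λ, an odd multiple of λ/2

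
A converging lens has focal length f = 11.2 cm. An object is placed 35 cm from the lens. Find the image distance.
1/di = 1/f − 1/do → di = 16.47 cm (real image)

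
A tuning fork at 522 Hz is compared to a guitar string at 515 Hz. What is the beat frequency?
7 Hz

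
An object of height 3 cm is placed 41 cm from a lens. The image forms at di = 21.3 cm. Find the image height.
hi = (-di/do) × ho = -1.559 cm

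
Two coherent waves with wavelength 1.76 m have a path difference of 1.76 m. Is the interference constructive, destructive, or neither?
constructive — path difference = 1λ, a whole number of wavelengths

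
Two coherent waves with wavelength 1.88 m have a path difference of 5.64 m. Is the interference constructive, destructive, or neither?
constructive — path difference = 3λ, a whole number of wavelengths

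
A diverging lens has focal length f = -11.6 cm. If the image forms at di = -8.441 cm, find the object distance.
1/do = 1/f − 1/di → do = 31 cm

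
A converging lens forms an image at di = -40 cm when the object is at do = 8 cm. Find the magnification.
M = −di/do = 5 (upright image)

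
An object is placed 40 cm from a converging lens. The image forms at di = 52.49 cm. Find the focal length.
1/f = 1/do + 1/di → f = 22.7 cm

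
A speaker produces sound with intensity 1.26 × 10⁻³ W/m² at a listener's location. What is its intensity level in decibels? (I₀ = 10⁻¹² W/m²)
β = 10·log₁₀(I/I₀) = 91 dB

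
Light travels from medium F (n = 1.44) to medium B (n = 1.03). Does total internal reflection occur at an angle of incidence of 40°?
θc = arcsin(n₂/n₁) = 45.67°; 40° < θc, so no — the ray refracts.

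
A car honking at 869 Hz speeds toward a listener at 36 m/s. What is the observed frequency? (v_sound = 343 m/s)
f_obs = f·v/(v − v_s) = 970.9 Hz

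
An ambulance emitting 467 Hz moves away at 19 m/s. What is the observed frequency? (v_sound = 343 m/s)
f_obs = f·v/(v + v_s) = 442.5 Hz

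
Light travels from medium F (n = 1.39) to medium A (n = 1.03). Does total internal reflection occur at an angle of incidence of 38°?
θc = arcsin(n₂/n₁) = 47.82°; 38° < θc, so no — the ray refracts.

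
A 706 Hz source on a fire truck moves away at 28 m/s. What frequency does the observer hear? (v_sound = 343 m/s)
f_obs = f·v/(v + v_s) = 652.7 Hz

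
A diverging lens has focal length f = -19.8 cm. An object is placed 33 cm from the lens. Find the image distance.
1/di = 1/f − 1/do → di = -12.38 cm (virtual image)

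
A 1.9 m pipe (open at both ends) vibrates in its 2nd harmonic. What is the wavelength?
λₙ = 2L/n = 1.9 m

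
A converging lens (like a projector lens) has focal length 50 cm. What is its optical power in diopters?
P = 1/f = 2 D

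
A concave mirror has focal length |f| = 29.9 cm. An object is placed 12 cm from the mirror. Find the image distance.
f = +29.9 cm (concave); 1/di = 1/f − 1/do → di = -20.04 cm (virtual image, behind mirror)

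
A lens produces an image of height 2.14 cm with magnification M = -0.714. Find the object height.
ho = |hi|/|M| = 2.997 cm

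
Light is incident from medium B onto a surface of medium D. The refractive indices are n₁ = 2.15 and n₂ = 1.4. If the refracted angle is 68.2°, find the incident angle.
sin θ₁ = (n₂/n₁)·sin θ₂ → θ₁ = 37.2°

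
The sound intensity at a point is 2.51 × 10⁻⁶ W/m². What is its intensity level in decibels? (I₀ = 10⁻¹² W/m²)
β = 10·log₁₀(I/I₀) = 64 dB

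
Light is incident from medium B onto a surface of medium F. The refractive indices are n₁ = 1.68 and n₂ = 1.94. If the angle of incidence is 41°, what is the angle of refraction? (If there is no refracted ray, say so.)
sin θ₂ = (n₁/n₂)·sin θ₁ = 0.5681 → θ₂ = 34.62°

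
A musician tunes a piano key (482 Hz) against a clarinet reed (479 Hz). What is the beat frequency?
3 Hz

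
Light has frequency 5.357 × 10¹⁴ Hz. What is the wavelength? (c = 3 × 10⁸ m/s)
λ = c/f = 560 nm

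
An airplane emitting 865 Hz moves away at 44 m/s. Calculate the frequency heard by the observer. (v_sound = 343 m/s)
f_obs = f·v/(v + v_s) = 766.7 Hz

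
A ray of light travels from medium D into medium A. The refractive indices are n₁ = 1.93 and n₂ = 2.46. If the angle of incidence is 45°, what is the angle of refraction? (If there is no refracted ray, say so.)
sin θ₂ = (n₁/n₂)·sin θ₁ = 0.5548 → θ₂ = 33.69°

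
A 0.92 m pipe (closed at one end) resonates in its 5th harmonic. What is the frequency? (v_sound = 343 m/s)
fₙ = nv/(4L) = 466 Hz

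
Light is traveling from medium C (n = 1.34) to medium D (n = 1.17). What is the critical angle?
θc = arcsin(n₂/n₁) = 60.82°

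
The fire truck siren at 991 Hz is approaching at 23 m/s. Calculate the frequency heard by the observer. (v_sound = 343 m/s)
f_obs = f·v/(v − v_s) = 1062 Hz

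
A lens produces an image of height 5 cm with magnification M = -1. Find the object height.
ho = |hi|/|M| = 5 cm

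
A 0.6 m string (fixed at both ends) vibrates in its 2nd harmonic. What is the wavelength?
λₙ = 2L/n = 0.6 m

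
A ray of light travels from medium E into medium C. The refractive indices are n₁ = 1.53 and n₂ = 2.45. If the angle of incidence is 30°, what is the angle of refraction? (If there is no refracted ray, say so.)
sin θ₂ = (n₁/n₂)·sin θ₁ = 0.3122 → θ₂ = 18.19°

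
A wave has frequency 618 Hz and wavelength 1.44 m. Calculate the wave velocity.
v = fλ = 889.9 m/s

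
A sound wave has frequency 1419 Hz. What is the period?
T = 1/f = 7.047 × 10⁻⁴ s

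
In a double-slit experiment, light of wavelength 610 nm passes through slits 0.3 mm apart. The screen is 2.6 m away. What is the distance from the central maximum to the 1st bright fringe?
y = mλL/d = 5.287 mm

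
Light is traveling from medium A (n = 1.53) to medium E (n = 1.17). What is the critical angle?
θc = arcsin(n₂/n₁) = 49.88°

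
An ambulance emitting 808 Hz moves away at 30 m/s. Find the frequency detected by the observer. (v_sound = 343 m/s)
f_obs = f·v/(v + v_s) = 743 Hz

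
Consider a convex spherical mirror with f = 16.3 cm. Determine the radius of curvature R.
R = 2|f| = 32.6 cm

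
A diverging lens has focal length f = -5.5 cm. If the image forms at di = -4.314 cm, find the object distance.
1/do = 1/f − 1/di → do = 20.01 cm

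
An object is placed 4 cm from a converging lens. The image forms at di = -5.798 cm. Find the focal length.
1/f = 1/do + 1/di → f = 12.9 cm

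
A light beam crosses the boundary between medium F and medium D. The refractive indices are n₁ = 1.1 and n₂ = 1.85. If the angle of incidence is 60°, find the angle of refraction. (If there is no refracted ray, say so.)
sin θ₂ = (n₁/n₂)·sin θ₁ = 0.5149 → θ₂ = 30.99°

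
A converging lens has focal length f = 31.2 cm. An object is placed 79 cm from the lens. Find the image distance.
1/di = 1/f − 1/do → di = 51.56 cm (real image)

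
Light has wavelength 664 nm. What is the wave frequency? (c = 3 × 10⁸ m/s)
f = c/λ = 4.518 × 10¹⁴ Hz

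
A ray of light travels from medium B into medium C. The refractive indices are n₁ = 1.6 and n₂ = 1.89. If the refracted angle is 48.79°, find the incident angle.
sin θ₁ = (n₂/n₁)·sin θ₂ → θ₁ = 62.7°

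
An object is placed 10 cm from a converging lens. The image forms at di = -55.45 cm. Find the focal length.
1/f = 1/do + 1/di → f = 12.2 cm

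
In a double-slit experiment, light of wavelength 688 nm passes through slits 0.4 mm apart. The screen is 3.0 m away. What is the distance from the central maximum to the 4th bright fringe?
y = mλL/d = 20.64 mm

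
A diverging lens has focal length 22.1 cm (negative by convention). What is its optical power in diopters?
P = 1/f = -4.525 D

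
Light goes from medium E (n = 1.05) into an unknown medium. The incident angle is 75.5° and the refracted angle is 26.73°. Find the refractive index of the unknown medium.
n₂ = n₁·sin θ₁ / sin θ₂ = 2.26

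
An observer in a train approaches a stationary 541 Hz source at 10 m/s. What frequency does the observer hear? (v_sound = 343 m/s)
f_obs = f·(v + v_o)/v = 556.8 Hz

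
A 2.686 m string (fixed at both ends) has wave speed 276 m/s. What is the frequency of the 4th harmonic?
fₙ = nv/(2L) = 205.5 Hz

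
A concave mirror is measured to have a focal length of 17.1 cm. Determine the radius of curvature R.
R = 2|f| = 34.2 cm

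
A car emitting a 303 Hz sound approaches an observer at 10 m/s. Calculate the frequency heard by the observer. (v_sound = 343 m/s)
f_obs = f·v/(v − v_s) = 312.1 Hz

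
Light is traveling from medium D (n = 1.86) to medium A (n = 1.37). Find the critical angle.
θc = arcsin(n₂/n₁) = 47.44°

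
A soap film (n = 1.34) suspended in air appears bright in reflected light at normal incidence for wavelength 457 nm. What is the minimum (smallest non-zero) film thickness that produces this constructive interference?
2nt = (m − ½)λ with m = 1 → t = (m − ½)λ/(2n) = 85.26 nm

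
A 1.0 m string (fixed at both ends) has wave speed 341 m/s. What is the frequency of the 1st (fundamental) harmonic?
fₙ = nv/(2L) = 170.5 Hz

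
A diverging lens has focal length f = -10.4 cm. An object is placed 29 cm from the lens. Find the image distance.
1/di = 1/f − 1/do → di = -7.655 cm (virtual image)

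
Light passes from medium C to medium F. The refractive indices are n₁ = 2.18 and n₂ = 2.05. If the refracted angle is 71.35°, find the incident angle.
sin θ₁ = (n₂/n₁)·sin θ₂ → θ₁ = 63°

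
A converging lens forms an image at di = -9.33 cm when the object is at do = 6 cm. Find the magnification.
M = −di/do = 1.555 (upright image)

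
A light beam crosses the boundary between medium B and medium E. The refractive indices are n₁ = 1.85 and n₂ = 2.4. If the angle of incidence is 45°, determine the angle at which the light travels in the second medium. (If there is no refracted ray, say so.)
sin θ₂ = (n₁/n₂)·sin θ₁ = 0.5451 → θ₂ = 33.03°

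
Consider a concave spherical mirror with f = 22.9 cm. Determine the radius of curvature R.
R = 2|f| = 45.8 cm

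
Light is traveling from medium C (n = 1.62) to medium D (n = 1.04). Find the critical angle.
θc = arcsin(n₂/n₁) = 39.94°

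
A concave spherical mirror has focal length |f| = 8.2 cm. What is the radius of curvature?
R = 2|f| = 16.4 cm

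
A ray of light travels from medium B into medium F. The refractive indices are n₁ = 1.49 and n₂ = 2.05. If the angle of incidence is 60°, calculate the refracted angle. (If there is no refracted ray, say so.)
sin θ₂ = (n₁/n₂)·sin θ₁ = 0.6295 → θ₂ = 39.01°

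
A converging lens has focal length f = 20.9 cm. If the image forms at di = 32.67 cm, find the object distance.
1/do = 1/f − 1/di → do = 58.01 cm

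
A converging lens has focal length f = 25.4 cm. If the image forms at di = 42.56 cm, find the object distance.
1/do = 1/f − 1/di → do = 63 cm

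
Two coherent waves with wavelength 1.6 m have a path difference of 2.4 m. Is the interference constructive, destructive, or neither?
destructive — path difference = 1.5λ, an odd multiple of λ/2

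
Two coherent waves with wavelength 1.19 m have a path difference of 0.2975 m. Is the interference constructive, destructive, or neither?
neither (partial) — path difference = 0.25λ, neither a whole number of wavelengths nor an odd multiple of λ/2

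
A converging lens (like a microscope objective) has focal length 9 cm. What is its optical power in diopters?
P = 1/f = 11.11 D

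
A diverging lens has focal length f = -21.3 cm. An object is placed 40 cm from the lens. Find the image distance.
1/di = 1/f − 1/do → di = -13.9 cm (virtual image)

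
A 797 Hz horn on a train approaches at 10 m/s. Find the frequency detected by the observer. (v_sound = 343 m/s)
f_obs = f·v/(v − v_s) = 820.9 Hz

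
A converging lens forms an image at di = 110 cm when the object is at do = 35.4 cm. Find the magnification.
M = −di/do = -3.107 (inverted image)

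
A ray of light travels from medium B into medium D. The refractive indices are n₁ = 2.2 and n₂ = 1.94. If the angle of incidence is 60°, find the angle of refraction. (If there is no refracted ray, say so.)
sin θ₂ = (n₁/n₂)·sin θ₁ = 0.9821 → θ₂ = 79.14°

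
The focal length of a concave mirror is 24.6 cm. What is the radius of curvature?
R = 2|f| = 49.2 cm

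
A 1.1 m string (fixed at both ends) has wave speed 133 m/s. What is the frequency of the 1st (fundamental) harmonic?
fₙ = nv/(2L) = 60.45 Hz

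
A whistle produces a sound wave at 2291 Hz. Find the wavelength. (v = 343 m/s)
λ = v/f = 0.1497 m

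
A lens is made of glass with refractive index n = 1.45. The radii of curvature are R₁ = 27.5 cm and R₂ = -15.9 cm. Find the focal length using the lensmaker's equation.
1/f = (n − 1)(1/R₁ − 1/R₂) → f = 22.39 cm (converging lens)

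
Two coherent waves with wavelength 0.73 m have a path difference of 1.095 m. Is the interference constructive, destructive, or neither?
destructive — path difference = 1.5λ, an odd multiple of λ/2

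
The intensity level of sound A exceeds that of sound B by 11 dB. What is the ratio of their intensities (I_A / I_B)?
I_A/I_B = 10^(Δβ/10) = 12.59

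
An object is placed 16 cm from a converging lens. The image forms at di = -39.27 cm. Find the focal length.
1/f = 1/do + 1/di → f = 27 cm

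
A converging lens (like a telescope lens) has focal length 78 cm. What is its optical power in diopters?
P = 1/f = 1.282 D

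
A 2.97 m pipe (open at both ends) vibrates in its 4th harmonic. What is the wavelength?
λₙ = 2L/n = 1.485 m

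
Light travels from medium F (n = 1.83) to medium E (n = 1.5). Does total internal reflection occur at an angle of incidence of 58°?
θc = arcsin(n₂/n₁) = 55.05°; 58° > θc, so yes — total internal reflection.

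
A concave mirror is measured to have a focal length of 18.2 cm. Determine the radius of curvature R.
R = 2|f| = 36.4 cm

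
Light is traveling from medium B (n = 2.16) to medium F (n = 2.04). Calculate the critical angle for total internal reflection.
θc = arcsin(n₂/n₁) = 70.81°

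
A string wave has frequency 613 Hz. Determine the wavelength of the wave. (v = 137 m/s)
λ = v/f = 0.2235 m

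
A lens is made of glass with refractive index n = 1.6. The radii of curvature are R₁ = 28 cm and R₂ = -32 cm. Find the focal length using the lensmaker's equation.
1/f = (n − 1)(1/R₁ − 1/R₂) → f = 24.89 cm (converging lens)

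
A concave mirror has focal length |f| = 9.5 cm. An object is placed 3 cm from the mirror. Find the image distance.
f = +9.5 cm (concave); 1/di = 1/f − 1/do → di = -4.385 cm (virtual image, behind mirror)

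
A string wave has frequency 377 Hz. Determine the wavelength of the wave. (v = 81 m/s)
λ = v/f = 0.2149 m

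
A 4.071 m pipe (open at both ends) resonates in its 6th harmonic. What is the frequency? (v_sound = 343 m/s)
fₙ = nv/(2L) = 252.8 Hz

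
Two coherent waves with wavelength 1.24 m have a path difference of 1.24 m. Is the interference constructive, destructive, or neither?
constructive — path difference = 1λ, a whole number of wavelengths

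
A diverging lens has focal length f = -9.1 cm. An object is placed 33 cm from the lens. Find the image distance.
1/di = 1/f − 1/do → di = -7.133 cm (virtual image)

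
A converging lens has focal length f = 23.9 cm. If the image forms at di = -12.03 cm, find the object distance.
1/do = 1/f − 1/di → do = 8.002 cm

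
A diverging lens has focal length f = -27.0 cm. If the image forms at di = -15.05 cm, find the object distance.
1/do = 1/f − 1/di → do = 34 cm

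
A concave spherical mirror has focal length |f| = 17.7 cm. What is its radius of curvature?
R = 2|f| = 35.4 cm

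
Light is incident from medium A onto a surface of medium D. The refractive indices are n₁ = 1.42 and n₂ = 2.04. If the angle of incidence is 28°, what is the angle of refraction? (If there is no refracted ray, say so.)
sin θ₂ = (n₁/n₂)·sin θ₁ = 0.3268 → θ₂ = 19.07°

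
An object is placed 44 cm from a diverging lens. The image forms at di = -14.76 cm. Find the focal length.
1/f = 1/do + 1/di → f = -22.21 cm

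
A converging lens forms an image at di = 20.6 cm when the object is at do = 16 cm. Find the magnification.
M = −di/do = -1.288 (inverted image)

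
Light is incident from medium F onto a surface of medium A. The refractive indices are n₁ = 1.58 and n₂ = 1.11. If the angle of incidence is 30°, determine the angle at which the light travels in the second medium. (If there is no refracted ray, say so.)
sin θ₂ = (n₁/n₂)·sin θ₁ = 0.7117 → θ₂ = 45.37°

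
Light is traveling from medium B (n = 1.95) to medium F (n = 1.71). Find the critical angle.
θc = arcsin(n₂/n₁) = 61.27°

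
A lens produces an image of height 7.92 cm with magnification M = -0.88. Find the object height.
ho = |hi|/|M| = 9 cm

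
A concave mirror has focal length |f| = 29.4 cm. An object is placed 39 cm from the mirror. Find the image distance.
f = +29.4 cm (concave); 1/di = 1/f − 1/do → di = 119.4 cm (real image, in front of mirror)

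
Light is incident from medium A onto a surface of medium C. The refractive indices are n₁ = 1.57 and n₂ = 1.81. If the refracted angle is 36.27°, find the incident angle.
sin θ₁ = (n₂/n₁)·sin θ₂ → θ₁ = 43°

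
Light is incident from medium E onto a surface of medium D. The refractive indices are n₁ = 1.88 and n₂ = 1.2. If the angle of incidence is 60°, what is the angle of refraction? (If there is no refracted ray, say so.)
sin θ₂ = (n₁/n₂)·sin θ₁ = 1.357 > 1, so there is no refracted ray — the light undergoes total internal reflection.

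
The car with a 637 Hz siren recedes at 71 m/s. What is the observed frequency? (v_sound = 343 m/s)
f_obs = f·v/(v + v_s) = 527.8 Hz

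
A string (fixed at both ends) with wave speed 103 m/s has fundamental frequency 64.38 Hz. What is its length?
L = v/(2f₁) = 0.7999 m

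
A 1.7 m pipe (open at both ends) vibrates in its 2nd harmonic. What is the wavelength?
λₙ = 2L/n = 1.7 m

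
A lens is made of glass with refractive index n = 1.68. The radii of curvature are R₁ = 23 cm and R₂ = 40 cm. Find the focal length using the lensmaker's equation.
1/f = (n − 1)(1/R₁ − 1/R₂) → f = 79.58 cm (converging lens)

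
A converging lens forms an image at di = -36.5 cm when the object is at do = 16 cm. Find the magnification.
M = −di/do = 2.281 (upright image)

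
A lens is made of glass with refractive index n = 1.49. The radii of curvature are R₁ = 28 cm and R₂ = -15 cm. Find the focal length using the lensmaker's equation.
1/f = (n − 1)(1/R₁ − 1/R₂) → f = 19.93 cm (converging lens)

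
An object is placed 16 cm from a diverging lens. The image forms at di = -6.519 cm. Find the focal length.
1/f = 1/do + 1/di → f = -11 cm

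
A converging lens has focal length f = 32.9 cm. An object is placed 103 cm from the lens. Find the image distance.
1/di = 1/f − 1/do → di = 48.34 cm (real image)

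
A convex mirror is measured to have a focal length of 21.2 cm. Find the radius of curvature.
R = 2|f| = 42.4 cm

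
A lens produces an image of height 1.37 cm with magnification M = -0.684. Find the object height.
ho = |hi|/|M| = 2.003 cm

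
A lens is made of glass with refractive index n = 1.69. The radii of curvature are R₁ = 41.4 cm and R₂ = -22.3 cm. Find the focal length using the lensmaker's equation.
1/f = (n − 1)(1/R₁ − 1/R₂) → f = 21 cm (converging lens)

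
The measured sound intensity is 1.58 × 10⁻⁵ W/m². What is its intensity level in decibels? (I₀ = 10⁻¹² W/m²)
β = 10·log₁₀(I/I₀) = 71.99 dB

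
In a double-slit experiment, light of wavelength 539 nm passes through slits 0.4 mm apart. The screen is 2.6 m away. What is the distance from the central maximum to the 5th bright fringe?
y = mλL/d = 17.52 mm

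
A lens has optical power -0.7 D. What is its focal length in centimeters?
f = 1/P = -142.9 cm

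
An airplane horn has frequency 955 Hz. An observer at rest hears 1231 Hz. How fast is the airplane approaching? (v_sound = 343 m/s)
v_s = v·(1 − f/f_obs) = 76.9 m/s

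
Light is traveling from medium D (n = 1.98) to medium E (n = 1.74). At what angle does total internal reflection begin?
θc = arcsin(n₂/n₁) = 61.5°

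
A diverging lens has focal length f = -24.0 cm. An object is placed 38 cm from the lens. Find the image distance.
1/di = 1/f − 1/do → di = -14.71 cm (virtual image)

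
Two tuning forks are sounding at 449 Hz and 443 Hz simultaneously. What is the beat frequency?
6 Hz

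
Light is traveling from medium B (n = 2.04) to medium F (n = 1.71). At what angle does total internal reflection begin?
θc = arcsin(n₂/n₁) = 56.95°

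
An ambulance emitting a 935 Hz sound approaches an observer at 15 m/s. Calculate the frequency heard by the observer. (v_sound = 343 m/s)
f_obs = f·v/(v − v_s) = 977.8 Hz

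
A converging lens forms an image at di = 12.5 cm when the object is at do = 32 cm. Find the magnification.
M = −di/do = -0.3906 (inverted image)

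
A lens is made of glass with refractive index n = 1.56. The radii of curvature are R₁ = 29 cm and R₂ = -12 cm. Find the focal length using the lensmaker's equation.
1/f = (n − 1)(1/R₁ − 1/R₂) → f = 15.16 cm (converging lens)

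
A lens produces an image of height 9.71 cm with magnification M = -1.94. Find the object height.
ho = |hi|/|M| = 5.005 cm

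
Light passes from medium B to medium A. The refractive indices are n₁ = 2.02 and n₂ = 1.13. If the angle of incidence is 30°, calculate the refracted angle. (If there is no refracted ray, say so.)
sin θ₂ = (n₁/n₂)·sin θ₁ = 0.8938 → θ₂ = 63.36°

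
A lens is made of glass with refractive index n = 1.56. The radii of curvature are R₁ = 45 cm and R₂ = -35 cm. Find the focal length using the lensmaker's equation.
1/f = (n − 1)(1/R₁ − 1/R₂) → f = 35.16 cm (converging lens)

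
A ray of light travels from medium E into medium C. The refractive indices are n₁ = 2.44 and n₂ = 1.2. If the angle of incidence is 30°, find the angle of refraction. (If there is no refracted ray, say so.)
sin θ₂ = (n₁/n₂)·sin θ₁ = 1.017 > 1, so there is no refracted ray — the light undergoes total internal reflection.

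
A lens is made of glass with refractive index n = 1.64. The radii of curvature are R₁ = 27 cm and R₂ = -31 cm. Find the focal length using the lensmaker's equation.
1/f = (n − 1)(1/R₁ − 1/R₂) → f = 22.55 cm (converging lens)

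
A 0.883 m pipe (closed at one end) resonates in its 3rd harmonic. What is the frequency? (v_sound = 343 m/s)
fₙ = nv/(4L) = 291.3 Hz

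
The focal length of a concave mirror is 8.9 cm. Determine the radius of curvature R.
R = 2|f| = 17.8 cm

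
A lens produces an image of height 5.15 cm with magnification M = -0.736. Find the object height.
ho = |hi|/|M| = 6.997 cm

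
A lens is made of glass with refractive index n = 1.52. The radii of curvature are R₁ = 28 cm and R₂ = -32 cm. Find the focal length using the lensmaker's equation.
1/f = (n − 1)(1/R₁ − 1/R₂) → f = 28.72 cm (converging lens)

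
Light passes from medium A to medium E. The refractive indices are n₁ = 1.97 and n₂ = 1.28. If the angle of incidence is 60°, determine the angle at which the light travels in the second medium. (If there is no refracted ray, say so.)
sin θ₂ = (n₁/n₂)·sin θ₁ = 1.333 > 1, so there is no refracted ray — the light undergoes total internal reflection.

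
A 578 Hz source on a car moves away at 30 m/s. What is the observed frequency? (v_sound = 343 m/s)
f_obs = f·v/(v + v_s) = 531.5 Hz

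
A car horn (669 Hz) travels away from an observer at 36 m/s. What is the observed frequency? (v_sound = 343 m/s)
f_obs = f·v/(v + v_s) = 605.5 Hz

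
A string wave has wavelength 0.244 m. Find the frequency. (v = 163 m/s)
f = v/λ = 668 Hz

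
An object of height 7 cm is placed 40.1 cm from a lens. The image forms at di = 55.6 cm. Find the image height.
hi = (-di/do) × ho = -9.706 cm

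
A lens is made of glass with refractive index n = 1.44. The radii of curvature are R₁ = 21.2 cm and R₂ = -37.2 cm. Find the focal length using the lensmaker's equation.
1/f = (n − 1)(1/R₁ − 1/R₂) → f = 30.69 cm (converging lens)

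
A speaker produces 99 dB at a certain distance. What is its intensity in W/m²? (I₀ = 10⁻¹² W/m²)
I = I₀·10^(β/10) = 7.94 × 10⁻³ W/m²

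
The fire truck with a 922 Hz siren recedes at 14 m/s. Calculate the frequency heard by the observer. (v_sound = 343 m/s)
f_obs = f·v/(v + v_s) = 885.8 Hz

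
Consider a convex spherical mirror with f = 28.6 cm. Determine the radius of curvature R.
R = 2|f| = 57.2 cm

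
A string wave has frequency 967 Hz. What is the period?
T = 1/f = 0.001034 s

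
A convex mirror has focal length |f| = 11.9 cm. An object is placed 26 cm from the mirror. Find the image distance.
f = −11.9 cm (convex); 1/di = 1/f − 1/do → di = -8.164 cm (virtual image, behind mirror)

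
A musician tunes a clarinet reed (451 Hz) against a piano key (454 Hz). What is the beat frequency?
3 Hz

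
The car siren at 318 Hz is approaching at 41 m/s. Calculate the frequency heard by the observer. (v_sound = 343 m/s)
f_obs = f·v/(v − v_s) = 361.2 Hz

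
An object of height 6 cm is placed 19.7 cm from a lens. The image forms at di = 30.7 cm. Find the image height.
hi = (-di/do) × ho = -9.35 cm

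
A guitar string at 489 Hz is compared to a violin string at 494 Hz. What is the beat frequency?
5 Hz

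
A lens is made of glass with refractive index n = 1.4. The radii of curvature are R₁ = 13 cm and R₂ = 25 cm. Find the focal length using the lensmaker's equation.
1/f = (n − 1)(1/R₁ − 1/R₂) → f = 67.71 cm (converging lens)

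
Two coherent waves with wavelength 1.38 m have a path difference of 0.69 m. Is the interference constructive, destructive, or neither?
destructive — path difference = 0.5λ, an odd multiple of λ/2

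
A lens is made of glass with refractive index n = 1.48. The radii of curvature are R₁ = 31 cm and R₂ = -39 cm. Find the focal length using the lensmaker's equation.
1/f = (n − 1)(1/R₁ − 1/R₂) → f = 35.98 cm (converging lens)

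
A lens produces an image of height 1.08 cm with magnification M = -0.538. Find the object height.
ho = |hi|/|M| = 2.007 cm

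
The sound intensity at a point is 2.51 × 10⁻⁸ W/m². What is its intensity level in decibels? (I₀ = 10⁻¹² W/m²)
β = 10·log₁₀(I/I₀) = 44 dB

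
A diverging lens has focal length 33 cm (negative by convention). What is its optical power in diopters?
P = 1/f = -3.03 D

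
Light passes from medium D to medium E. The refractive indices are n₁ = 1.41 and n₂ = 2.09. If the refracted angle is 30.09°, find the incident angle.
sin θ₁ = (n₂/n₁)·sin θ₂ → θ₁ = 48°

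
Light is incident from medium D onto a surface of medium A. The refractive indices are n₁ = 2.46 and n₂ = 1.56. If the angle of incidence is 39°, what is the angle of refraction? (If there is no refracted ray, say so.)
sin θ₂ = (n₁/n₂)·sin θ₁ = 0.9924 → θ₂ = 82.93°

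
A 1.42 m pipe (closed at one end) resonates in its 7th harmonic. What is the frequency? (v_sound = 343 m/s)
fₙ = nv/(4L) = 422.7 Hz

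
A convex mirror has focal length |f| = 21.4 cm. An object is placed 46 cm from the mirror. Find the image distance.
f = −21.4 cm (convex); 1/di = 1/f − 1/do → di = -14.61 cm (virtual image, behind mirror)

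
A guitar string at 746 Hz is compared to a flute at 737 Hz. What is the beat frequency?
9 Hz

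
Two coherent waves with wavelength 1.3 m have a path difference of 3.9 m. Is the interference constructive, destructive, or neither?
constructive — path difference = 3λ, a whole number of wavelengths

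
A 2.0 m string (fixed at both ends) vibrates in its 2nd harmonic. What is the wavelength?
λₙ = 2L/n = 2 m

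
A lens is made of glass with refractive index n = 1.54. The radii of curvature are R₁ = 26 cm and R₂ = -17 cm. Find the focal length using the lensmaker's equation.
1/f = (n − 1)(1/R₁ − 1/R₂) → f = 19.04 cm (converging lens)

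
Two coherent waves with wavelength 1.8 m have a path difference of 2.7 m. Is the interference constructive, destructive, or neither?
destructive — path difference = 1.5λ, an odd multiple of λ/2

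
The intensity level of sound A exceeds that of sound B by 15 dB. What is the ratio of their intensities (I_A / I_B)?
I_A/I_B = 10^(Δβ/10) = 31.62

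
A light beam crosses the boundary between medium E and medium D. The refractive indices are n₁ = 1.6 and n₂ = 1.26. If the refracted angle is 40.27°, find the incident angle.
sin θ₁ = (n₂/n₁)·sin θ₂ → θ₁ = 30.6°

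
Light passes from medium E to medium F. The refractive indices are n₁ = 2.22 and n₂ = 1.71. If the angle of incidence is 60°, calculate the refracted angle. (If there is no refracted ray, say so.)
sin θ₂ = (n₁/n₂)·sin θ₁ = 1.124 > 1, so there is no refracted ray — the light undergoes total internal reflection.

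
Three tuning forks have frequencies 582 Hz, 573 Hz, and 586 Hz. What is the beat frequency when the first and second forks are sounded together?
9 Hz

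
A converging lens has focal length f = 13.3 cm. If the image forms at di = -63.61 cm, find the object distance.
1/do = 1/f − 1/di → do = 11 cm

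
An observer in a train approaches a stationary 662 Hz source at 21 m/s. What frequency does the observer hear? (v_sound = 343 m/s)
f_obs = f·(v + v_o)/v = 702.5 Hz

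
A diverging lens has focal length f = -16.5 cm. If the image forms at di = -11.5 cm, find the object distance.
1/do = 1/f − 1/di → do = 37.95 cm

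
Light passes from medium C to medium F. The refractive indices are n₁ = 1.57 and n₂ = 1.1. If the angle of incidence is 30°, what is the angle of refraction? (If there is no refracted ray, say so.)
sin θ₂ = (n₁/n₂)·sin θ₁ = 0.7136 → θ₂ = 45.53°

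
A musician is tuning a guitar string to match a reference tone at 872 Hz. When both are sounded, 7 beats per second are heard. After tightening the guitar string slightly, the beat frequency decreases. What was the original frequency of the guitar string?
865 Hz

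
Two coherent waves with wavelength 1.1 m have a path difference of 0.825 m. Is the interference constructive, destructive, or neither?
neither (partial) — path difference = 0.75λ, neither a whole number of wavelengths nor an odd multiple of λ/2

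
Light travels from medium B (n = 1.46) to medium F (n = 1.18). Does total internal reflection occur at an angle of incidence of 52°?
θc = arcsin(n₂/n₁) = 53.92°; 52° < θc, so no — the ray refracts.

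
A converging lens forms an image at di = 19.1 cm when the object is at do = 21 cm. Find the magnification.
M = −di/do = -0.9095 (inverted image)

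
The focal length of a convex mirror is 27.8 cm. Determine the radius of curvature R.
R = 2|f| = 55.6 cm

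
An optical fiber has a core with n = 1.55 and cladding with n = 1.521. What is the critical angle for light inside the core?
θc = arcsin(n_cladding/n_core) = 78.9°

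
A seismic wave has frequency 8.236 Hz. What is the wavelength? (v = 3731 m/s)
λ = v/f = 453 m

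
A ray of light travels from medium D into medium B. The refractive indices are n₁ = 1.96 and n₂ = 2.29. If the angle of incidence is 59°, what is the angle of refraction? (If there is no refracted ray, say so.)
sin θ₂ = (n₁/n₂)·sin θ₁ = 0.7336 → θ₂ = 47.19°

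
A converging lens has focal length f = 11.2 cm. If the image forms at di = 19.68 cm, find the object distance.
1/do = 1/f − 1/di → do = 25.99 cm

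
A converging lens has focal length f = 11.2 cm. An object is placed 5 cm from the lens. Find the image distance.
1/di = 1/f − 1/do → di = -9.032 cm (virtual image)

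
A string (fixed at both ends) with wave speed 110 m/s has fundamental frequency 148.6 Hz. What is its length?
L = v/(2f₁) = 0.3701 m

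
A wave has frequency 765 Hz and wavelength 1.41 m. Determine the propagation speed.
v = fλ = 1079 m/s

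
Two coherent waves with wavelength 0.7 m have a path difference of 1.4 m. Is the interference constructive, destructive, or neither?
constructive — path difference = 2λ, a whole number of wavelengths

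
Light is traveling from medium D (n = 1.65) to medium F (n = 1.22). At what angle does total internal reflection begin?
θc = arcsin(n₂/n₁) = 47.68°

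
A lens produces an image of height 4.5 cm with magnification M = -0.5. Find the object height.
ho = |hi|/|M| = 9 cm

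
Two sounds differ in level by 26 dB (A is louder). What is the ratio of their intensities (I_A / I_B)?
I_A/I_B = 10^(Δβ/10) = 398.1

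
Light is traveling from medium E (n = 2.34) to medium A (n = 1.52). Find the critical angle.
θc = arcsin(n₂/n₁) = 40.51°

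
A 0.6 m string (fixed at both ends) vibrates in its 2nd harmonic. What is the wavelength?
λₙ = 2L/n = 0.6 m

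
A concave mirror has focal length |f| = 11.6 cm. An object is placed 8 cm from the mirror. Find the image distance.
f = +11.6 cm (concave); 1/di = 1/f − 1/do → di = -25.78 cm (virtual image, behind mirror)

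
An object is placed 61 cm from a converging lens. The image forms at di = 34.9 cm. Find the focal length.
1/f = 1/do + 1/di → f = 22.2 cm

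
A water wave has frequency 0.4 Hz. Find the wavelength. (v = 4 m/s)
λ = v/f = 10 m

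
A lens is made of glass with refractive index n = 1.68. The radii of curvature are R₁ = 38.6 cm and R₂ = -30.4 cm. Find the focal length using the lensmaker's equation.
1/f = (n − 1)(1/R₁ − 1/R₂) → f = 25.01 cm (converging lens)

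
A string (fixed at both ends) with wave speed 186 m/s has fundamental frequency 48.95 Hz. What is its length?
L = v/(2f₁) = 1.9 m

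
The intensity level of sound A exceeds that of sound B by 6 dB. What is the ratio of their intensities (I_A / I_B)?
I_A/I_B = 10^(Δβ/10) = 3.981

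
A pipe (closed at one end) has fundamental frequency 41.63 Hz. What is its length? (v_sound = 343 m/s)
L = v/(4f₁) = 2.06 m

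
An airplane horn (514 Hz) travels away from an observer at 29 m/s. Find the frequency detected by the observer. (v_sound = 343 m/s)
f_obs = f·v/(v + v_s) = 473.9 Hz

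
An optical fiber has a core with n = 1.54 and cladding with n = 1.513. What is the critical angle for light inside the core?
θc = arcsin(n_cladding/n_core) = 79.26°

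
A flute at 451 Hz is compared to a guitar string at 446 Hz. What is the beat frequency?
5 Hz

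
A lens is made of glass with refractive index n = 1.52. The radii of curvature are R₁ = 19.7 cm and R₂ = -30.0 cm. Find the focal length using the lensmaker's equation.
1/f = (n − 1)(1/R₁ − 1/R₂) → f = 22.87 cm (converging lens)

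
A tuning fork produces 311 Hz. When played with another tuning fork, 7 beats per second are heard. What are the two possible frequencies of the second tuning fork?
f₂ = 311 ± 7 Hz → 318 Hz or 304 Hz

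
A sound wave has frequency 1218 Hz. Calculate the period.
T = 1/f = 8.210 × 10⁻⁴ s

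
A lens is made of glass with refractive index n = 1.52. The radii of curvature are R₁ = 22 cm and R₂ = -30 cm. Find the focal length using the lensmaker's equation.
1/f = (n − 1)(1/R₁ − 1/R₂) → f = 24.41 cm (converging lens)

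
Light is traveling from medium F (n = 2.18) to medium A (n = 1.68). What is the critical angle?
θc = arcsin(n₂/n₁) = 50.41°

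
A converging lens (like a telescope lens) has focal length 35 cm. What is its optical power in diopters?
P = 1/f = 2.857 D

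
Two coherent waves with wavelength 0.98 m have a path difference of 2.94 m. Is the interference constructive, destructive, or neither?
constructive — path difference = 3λ, a whole number of wavelengths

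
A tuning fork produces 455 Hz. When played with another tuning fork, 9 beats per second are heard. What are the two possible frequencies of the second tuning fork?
f₂ = 455 ± 9 Hz → 464 Hz or 446 Hz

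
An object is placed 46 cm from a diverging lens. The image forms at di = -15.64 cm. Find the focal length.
1/f = 1/do + 1/di → f = -23.7 cm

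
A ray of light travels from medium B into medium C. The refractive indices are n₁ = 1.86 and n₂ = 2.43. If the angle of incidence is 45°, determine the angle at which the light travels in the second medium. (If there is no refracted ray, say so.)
sin θ₂ = (n₁/n₂)·sin θ₁ = 0.5412 → θ₂ = 32.77°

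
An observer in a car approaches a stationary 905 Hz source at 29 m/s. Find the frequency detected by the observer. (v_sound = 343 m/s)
f_obs = f·(v + v_o)/v = 981.5 Hz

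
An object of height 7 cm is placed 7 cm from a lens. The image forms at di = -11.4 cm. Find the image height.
hi = (-di/do) × ho = 11.4 cm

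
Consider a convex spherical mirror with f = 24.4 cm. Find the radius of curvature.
R = 2|f| = 48.8 cm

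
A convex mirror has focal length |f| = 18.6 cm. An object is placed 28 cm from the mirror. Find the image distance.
f = −18.6 cm (convex); 1/di = 1/f − 1/do → di = -11.18 cm (virtual image, behind mirror)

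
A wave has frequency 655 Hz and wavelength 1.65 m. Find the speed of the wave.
v = fλ = 1081 m/s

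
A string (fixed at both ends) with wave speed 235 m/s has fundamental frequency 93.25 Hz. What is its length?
L = v/(2f₁) = 1.26 m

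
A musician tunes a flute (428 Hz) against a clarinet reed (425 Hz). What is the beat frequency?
3 Hz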